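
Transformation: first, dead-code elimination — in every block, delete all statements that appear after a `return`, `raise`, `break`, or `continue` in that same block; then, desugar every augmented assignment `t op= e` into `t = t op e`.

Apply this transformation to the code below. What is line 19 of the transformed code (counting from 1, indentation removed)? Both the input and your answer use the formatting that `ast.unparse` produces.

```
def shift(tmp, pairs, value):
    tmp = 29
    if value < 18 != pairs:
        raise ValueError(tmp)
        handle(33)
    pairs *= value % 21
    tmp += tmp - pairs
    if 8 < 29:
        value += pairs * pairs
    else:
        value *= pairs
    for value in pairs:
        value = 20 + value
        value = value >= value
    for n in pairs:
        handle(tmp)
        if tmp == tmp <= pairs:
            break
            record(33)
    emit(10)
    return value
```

return value

Transformed code:
def shift(tmp, pairs, value):
    tmp = 29
    if value < 18 != pairs:
        raise ValueError(tmp)
    pairs = pairs * (value % 21)
    tmp = tmp + (tmp - pairs)
    if 8 < 29:
        value = value + pairs * pairs
    else:
        value = value * pairs
    for value in pairs:
        value = 20 + value
        value = value >= value
    for n in pairs:
        handle(tmp)
        if tmp == tmp <= pairs:
            break
    emit(10)
    return value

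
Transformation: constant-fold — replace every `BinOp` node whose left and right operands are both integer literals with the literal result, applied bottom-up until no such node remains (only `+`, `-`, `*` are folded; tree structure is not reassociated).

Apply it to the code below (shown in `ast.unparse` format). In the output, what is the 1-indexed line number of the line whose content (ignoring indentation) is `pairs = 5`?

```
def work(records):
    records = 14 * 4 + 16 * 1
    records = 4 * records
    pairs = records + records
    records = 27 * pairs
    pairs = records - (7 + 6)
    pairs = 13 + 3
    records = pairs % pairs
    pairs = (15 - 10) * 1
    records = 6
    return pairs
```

9

Transformed code:
def work(records):
    records = 72
    records = 4 * records
    pairs = records + records
    records = 27 * pairs
    pairs = records - 13
    pairs = 16
    records = pairs % pairs
    pairs = 5
    records = 6
    return pairs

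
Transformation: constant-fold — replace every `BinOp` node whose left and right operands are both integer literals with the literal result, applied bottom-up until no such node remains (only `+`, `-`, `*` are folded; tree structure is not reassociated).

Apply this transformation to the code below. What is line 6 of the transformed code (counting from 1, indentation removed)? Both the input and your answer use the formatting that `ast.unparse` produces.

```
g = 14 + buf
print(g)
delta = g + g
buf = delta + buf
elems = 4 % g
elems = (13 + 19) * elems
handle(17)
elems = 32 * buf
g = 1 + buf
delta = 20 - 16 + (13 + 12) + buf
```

Transformed code:
g = 14 + buf
print(g)
delta = g + g
buf = delta + buf
elems = 4 % g
elems = 32 * elems
handle(17)
elems = 32 * buf
g = 1 + buf
delta = 29 + buf

elems = 32 * elems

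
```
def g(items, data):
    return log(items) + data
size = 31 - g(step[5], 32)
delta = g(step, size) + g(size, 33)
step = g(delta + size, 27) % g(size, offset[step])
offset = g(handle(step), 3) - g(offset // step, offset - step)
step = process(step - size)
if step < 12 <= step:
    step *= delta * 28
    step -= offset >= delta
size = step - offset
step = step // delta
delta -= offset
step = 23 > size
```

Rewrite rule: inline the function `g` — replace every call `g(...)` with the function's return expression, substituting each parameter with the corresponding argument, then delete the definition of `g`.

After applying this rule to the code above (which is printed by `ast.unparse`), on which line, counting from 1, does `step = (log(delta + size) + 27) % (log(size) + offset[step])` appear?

3

Transformed code:
size = 31 - (log(step[5]) + 32)
delta = log(step) + size + (log(size) + 33)
step = (log(delta + size) + 27) % (log(size) + offset[step])
offset = log(handle(step)) + 3 - (log(offset // step) + (offset - step))
step = process(step - size)
if step < 12 <= step:
    step *= delta * 28
    step -= offset >= delta
size = step - offset
step = step // delta
delta -= offset
step = 23 > size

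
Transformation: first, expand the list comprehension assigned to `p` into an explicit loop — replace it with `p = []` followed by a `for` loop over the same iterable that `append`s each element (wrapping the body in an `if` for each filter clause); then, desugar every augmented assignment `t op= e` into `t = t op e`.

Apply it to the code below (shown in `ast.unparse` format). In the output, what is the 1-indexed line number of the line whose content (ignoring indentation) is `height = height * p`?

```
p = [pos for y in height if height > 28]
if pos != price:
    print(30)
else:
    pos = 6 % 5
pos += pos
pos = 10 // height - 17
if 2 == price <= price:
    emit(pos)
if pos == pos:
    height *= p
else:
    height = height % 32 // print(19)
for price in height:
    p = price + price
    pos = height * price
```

Transformed code:
p = []
for y in height:
    if height > 28:
        p.append(pos)
if pos != price:
    print(30)
else:
    pos = 6 % 5
pos = pos + pos
pos = 10 // height - 17
if 2 == price <= price:
    emit(pos)
if pos == pos:
    height = height * p
else:
    height = height % 32 // print(19)
for price in height:
    p = price + price
    pos = height * price

14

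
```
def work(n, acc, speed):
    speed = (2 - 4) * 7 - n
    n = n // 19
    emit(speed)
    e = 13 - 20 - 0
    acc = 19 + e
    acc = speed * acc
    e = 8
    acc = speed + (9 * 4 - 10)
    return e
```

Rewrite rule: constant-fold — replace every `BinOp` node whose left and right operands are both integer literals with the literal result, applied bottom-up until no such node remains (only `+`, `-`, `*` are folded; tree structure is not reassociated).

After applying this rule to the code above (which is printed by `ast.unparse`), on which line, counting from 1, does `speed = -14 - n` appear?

2

Transformed code:
def work(n, acc, speed):
    speed = -14 - n
    n = n // 19
    emit(speed)
    e = -7
    acc = 19 + e
    acc = speed * acc
    e = 8
    acc = speed + 26
    return e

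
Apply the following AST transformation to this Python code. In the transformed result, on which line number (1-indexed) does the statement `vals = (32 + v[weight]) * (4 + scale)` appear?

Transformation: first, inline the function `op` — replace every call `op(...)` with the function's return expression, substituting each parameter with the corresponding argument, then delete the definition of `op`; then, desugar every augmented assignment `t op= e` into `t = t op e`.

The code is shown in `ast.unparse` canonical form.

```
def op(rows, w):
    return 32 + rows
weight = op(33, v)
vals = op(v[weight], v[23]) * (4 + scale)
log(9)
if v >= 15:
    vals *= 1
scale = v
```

2

Transformed code:
weight = 32 + 33
vals = (32 + v[weight]) * (4 + scale)
log(9)
if v >= 15:
    vals = vals * 1
scale = v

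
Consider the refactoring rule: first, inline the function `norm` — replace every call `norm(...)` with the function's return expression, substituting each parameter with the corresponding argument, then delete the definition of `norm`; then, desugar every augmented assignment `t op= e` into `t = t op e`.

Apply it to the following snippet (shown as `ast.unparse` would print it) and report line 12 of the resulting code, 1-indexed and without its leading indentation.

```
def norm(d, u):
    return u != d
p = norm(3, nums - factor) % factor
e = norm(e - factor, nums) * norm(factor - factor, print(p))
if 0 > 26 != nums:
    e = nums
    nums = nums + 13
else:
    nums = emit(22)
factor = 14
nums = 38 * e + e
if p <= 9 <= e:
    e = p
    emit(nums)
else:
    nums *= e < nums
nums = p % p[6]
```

emit(nums)

Transformed code:
p = (nums - factor != 3) % factor
e = (nums != e - factor) * (print(p) != factor - factor)
if 0 > 26 != nums:
    e = nums
    nums = nums + 13
else:
    nums = emit(22)
factor = 14
nums = 38 * e + e
if p <= 9 <= e:
    e = p
    emit(nums)
else:
    nums = nums * (e < nums)
nums = p % p[6]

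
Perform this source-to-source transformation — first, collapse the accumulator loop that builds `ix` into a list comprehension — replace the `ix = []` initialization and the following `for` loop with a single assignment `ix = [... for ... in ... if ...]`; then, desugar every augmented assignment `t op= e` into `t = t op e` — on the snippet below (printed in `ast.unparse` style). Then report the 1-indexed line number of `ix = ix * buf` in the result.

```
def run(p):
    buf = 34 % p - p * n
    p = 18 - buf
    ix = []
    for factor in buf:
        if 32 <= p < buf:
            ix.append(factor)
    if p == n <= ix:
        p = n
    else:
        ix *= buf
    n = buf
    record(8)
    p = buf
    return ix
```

Transformed code:
def run(p):
    buf = 34 % p - p * n
    p = 18 - buf
    ix = [factor for factor in buf if 32 <= p < buf]
    if p == n <= ix:
        p = n
    else:
        ix = ix * buf
    n = buf
    record(8)
    p = buf
    return ix

8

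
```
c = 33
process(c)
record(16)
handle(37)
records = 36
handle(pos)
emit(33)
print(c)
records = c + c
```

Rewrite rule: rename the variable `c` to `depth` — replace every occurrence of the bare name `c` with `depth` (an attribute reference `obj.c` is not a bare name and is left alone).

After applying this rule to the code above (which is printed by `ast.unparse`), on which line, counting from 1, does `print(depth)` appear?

Transformed code:
depth = 33
process(depth)
record(16)
handle(37)
records = 36
handle(pos)
emit(33)
print(depth)
records = depth + depth

8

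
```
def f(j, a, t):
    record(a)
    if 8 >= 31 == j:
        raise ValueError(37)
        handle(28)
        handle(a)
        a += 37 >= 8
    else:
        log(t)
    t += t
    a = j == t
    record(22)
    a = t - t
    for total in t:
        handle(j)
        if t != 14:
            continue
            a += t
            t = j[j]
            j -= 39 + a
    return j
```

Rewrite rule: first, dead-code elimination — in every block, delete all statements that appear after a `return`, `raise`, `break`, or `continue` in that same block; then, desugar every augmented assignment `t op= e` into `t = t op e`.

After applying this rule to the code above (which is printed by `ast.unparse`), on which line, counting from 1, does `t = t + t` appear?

7

Transformed code:
def f(j, a, t):
    record(a)
    if 8 >= 31 == j:
        raise ValueError(37)
    else:
        log(t)
    t = t + t
    a = j == t
    record(22)
    a = t - t
    for total in t:
        handle(j)
        if t != 14:
            continue
    return j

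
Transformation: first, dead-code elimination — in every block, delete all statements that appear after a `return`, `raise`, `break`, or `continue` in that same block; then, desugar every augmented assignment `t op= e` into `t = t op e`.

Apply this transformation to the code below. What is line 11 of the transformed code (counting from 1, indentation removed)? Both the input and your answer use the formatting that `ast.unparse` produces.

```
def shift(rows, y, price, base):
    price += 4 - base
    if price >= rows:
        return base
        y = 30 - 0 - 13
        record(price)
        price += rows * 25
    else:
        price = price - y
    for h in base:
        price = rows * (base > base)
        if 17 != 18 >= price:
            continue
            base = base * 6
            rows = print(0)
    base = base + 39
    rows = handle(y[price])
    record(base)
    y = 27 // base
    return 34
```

base = base + 39

Transformed code:
def shift(rows, y, price, base):
    price = price + (4 - base)
    if price >= rows:
        return base
    else:
        price = price - y
    for h in base:
        price = rows * (base > base)
        if 17 != 18 >= price:
            continue
    base = base + 39
    rows = handle(y[price])
    record(base)
    y = 27 // base
    return 34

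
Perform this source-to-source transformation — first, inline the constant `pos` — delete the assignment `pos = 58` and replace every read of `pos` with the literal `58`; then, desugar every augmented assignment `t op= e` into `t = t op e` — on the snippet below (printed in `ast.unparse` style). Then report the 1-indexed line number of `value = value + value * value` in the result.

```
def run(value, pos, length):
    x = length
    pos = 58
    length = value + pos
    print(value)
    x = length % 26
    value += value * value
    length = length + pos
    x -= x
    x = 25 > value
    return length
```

Transformed code:
def run(value, pos, length):
    x = length
    length = value + 58
    print(value)
    x = length % 26
    value = value + value * value
    length = length + 58
    x = x - x
    x = 25 > value
    return length

6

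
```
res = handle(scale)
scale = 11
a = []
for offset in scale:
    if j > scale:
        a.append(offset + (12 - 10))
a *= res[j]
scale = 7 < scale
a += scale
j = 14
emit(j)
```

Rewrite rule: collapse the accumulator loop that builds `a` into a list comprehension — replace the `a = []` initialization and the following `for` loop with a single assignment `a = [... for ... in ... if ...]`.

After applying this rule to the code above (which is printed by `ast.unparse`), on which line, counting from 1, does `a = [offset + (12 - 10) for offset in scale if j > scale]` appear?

3

Transformed code:
res = handle(scale)
scale = 11
a = [offset + (12 - 10) for offset in scale if j > scale]
a *= res[j]
scale = 7 < scale
a += scale
j = 14
emit(j)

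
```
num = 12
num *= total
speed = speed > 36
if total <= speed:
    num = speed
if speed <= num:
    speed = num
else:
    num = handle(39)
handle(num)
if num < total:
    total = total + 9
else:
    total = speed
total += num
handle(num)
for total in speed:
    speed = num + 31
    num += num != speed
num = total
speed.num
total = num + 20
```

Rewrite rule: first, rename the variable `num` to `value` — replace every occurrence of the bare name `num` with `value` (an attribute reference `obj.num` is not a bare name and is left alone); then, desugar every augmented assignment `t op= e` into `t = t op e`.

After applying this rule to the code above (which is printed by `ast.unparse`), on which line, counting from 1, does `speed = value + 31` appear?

18

Transformed code:
value = 12
value = value * total
speed = speed > 36
if total <= speed:
    value = speed
if speed <= value:
    speed = value
else:
    value = handle(39)
handle(value)
if value < total:
    total = total + 9
else:
    total = speed
total = total + value
handle(value)
for total in speed:
    speed = value + 31
    value = value + (value != speed)
value = total
speed.num
total = value + 20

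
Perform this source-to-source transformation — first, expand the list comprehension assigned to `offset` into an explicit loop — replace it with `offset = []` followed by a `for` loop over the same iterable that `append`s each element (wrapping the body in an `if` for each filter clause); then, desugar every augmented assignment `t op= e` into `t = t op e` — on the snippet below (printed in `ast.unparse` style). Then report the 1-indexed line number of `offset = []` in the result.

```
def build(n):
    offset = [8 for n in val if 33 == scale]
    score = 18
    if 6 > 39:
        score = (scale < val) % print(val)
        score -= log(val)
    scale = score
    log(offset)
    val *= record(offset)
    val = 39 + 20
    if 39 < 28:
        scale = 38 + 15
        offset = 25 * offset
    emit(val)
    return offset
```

2

Transformed code:
def build(n):
    offset = []
    for n in val:
        if 33 == scale:
            offset.append(8)
    score = 18
    if 6 > 39:
        score = (scale < val) % print(val)
        score = score - log(val)
    scale = score
    log(offset)
    val = val * record(offset)
    val = 39 + 20
    if 39 < 28:
        scale = 38 + 15
        offset = 25 * offset
    emit(val)
    return offset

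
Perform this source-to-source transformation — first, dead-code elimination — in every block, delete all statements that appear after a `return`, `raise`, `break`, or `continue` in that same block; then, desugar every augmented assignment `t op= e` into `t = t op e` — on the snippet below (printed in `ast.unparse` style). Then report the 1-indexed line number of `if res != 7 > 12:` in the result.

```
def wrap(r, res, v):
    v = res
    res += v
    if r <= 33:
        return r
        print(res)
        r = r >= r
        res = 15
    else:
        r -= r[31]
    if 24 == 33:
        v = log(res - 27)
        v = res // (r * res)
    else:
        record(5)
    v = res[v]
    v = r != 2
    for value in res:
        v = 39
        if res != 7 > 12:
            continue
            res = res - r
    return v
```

Transformed code:
def wrap(r, res, v):
    v = res
    res = res + v
    if r <= 33:
        return r
    else:
        r = r - r[31]
    if 24 == 33:
        v = log(res - 27)
        v = res // (r * res)
    else:
        record(5)
    v = res[v]
    v = r != 2
    for value in res:
        v = 39
        if res != 7 > 12:
            continue
    return v

17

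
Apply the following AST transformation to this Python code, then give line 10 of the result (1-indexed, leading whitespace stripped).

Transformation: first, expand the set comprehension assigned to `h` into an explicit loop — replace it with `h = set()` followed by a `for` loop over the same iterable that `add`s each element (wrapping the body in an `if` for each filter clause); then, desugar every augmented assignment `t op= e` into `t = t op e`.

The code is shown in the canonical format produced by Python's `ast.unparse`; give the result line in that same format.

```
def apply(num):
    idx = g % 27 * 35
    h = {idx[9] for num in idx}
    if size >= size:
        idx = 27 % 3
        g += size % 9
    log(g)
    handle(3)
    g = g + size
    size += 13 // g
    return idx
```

Transformed code:
def apply(num):
    idx = g % 27 * 35
    h = set()
    for num in idx:
        h.add(idx[9])
    if size >= size:
        idx = 27 % 3
        g = g + size % 9
    log(g)
    handle(3)
    g = g + size
    size = size + 13 // g
    return idx

handle(3)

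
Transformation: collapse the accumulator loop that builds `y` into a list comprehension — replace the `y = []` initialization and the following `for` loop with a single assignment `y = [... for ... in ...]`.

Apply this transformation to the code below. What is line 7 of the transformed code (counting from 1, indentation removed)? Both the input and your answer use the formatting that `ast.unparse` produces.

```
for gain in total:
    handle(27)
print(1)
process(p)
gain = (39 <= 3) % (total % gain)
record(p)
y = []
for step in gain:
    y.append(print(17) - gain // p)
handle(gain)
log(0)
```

Transformed code:
for gain in total:
    handle(27)
print(1)
process(p)
gain = (39 <= 3) % (total % gain)
record(p)
y = [print(17) - gain // p for step in gain]
handle(gain)
log(0)

y = [print(17) - gain // p for step in gain]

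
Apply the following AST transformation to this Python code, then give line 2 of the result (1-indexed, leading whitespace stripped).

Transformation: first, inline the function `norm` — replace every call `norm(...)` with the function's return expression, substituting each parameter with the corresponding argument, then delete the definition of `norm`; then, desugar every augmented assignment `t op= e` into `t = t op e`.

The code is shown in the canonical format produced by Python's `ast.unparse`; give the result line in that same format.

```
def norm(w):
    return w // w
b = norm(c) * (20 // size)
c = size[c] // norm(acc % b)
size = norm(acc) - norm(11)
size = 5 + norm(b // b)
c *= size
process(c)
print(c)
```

Transformed code:
b = c // c * (20 // size)
c = size[c] // (acc % b // (acc % b))
size = acc // acc - 11 // 11
size = 5 + b // b // (b // b)
c = c * size
process(c)
print(c)

c = size[c] // (acc % b // (acc % b))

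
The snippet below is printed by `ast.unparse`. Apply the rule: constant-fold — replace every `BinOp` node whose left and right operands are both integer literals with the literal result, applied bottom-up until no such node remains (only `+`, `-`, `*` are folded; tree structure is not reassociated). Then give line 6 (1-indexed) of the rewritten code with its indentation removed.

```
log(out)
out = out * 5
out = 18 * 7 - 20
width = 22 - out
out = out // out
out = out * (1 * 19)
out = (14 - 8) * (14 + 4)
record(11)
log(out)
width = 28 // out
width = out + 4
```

out = out * 19

Transformed code:
log(out)
out = out * 5
out = 106
width = 22 - out
out = out // out
out = out * 19
out = 108
record(11)
log(out)
width = 28 // out
width = out + 4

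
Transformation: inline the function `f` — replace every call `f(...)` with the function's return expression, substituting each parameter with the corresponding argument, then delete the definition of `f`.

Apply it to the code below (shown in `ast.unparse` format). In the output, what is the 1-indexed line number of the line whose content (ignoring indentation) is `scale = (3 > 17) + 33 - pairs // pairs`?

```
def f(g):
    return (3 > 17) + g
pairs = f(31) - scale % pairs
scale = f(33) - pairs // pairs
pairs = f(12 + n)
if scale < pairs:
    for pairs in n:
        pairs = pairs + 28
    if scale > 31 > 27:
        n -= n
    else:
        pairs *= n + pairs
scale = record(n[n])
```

Transformed code:
pairs = (3 > 17) + 31 - scale % pairs
scale = (3 > 17) + 33 - pairs // pairs
pairs = (3 > 17) + (12 + n)
if scale < pairs:
    for pairs in n:
        pairs = pairs + 28
    if scale > 31 > 27:
        n -= n
    else:
        pairs *= n + pairs
scale = record(n[n])

2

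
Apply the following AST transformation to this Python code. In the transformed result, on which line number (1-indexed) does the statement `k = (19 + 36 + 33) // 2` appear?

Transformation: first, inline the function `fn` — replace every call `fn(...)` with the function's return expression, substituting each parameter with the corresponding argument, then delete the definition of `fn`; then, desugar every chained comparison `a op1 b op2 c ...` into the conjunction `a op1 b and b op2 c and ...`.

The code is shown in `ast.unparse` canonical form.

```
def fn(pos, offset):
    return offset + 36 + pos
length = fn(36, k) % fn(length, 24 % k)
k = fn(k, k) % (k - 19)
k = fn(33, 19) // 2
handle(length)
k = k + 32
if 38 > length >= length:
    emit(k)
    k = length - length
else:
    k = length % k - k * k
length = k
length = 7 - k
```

Transformed code:
length = (k + 36 + 36) % (24 % k + 36 + length)
k = (k + 36 + k) % (k - 19)
k = (19 + 36 + 33) // 2
handle(length)
k = k + 32
if 38 > length and length >= length:
    emit(k)
    k = length - length
else:
    k = length % k - k * k
length = k
length = 7 - k

3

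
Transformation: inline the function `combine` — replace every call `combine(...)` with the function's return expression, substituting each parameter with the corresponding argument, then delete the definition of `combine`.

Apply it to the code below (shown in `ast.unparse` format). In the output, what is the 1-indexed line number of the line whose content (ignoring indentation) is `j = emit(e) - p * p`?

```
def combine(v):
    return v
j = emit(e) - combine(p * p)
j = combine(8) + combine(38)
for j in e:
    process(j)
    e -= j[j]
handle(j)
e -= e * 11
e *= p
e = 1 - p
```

1

Transformed code:
j = emit(e) - p * p
j = 8 + 38
for j in e:
    process(j)
    e -= j[j]
handle(j)
e -= e * 11
e *= p
e = 1 - p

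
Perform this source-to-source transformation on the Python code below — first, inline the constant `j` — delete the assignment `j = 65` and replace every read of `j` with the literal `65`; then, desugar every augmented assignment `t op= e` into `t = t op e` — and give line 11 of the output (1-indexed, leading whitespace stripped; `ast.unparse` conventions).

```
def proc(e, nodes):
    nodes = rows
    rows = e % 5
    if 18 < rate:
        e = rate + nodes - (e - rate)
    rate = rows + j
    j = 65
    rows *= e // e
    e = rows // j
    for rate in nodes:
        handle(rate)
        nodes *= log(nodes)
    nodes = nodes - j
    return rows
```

nodes = nodes * log(nodes)

Transformed code:
def proc(e, nodes):
    nodes = rows
    rows = e % 5
    if 18 < rate:
        e = rate + nodes - (e - rate)
    rate = rows + 65
    rows = rows * (e // e)
    e = rows // 65
    for rate in nodes:
        handle(rate)
        nodes = nodes * log(nodes)
    nodes = nodes - 65
    return rows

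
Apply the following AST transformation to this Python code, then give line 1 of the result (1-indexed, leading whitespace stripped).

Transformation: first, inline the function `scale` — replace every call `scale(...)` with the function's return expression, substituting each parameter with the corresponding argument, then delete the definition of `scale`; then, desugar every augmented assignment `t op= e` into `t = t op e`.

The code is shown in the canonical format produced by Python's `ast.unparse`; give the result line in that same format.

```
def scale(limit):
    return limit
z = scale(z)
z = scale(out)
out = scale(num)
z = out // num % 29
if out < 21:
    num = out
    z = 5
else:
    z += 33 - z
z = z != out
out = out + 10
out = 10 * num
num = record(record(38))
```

z = z

Transformed code:
z = z
z = out
out = num
z = out // num % 29
if out < 21:
    num = out
    z = 5
else:
    z = z + (33 - z)
z = z != out
out = out + 10
out = 10 * num
num = record(record(38))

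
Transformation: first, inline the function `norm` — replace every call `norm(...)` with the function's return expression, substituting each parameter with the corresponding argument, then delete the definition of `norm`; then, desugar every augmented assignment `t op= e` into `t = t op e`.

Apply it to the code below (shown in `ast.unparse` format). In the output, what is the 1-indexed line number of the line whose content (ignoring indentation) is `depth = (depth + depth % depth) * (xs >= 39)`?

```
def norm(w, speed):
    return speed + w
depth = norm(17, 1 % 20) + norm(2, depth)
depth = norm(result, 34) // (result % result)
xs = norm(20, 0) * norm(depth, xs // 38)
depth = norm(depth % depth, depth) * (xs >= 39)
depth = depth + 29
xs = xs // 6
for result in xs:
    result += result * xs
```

4

Transformed code:
depth = 1 % 20 + 17 + (depth + 2)
depth = (34 + result) // (result % result)
xs = (0 + 20) * (xs // 38 + depth)
depth = (depth + depth % depth) * (xs >= 39)
depth = depth + 29
xs = xs // 6
for result in xs:
    result = result + result * xs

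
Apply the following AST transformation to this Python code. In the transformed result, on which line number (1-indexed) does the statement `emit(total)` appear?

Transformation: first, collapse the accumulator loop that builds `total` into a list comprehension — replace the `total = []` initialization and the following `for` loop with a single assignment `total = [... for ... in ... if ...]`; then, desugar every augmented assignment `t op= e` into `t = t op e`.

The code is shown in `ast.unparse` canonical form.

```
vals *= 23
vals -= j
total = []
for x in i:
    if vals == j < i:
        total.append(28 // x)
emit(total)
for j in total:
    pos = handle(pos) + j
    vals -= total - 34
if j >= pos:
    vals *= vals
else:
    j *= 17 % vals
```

Transformed code:
vals = vals * 23
vals = vals - j
total = [28 // x for x in i if vals == j < i]
emit(total)
for j in total:
    pos = handle(pos) + j
    vals = vals - (total - 34)
if j >= pos:
    vals = vals * vals
else:
    j = j * (17 % vals)

4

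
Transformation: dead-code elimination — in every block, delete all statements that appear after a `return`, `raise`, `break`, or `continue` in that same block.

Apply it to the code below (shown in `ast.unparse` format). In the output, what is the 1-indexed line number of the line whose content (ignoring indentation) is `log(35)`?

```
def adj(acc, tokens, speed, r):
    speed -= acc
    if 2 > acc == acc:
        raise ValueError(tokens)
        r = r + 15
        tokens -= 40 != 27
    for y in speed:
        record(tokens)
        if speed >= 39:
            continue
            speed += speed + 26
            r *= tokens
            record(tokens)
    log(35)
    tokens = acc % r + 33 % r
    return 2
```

Transformed code:
def adj(acc, tokens, speed, r):
    speed -= acc
    if 2 > acc == acc:
        raise ValueError(tokens)
    for y in speed:
        record(tokens)
        if speed >= 39:
            continue
    log(35)
    tokens = acc % r + 33 % r
    return 2

9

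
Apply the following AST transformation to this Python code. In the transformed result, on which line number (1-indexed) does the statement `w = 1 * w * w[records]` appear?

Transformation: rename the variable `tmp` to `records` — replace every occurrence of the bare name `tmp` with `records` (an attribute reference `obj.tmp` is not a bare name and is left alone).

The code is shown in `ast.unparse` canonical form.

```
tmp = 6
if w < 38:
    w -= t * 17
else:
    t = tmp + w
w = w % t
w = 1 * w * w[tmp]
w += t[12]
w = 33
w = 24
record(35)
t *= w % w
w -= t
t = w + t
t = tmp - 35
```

7

Transformed code:
records = 6
if w < 38:
    w -= t * 17
else:
    t = records + w
w = w % t
w = 1 * w * w[records]
w += t[12]
w = 33
w = 24
record(35)
t *= w % w
w -= t
t = w + t
t = records - 35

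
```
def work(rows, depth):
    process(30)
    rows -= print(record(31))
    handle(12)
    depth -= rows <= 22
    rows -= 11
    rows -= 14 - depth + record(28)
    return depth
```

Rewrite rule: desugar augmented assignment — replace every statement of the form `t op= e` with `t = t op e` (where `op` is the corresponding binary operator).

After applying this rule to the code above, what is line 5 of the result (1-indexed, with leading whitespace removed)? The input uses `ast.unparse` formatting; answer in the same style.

depth = depth - (rows <= 22)

Transformed code:
def work(rows, depth):
    process(30)
    rows = rows - print(record(31))
    handle(12)
    depth = depth - (rows <= 22)
    rows = rows - 11
    rows = rows - (14 - depth + record(28))
    return depth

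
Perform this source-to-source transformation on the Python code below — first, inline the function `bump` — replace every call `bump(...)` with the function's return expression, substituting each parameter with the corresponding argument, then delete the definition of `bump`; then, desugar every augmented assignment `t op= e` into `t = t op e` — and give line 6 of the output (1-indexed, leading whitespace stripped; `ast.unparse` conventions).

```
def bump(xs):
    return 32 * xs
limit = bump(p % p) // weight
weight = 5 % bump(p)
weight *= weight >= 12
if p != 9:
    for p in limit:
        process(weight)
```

process(weight)

Transformed code:
limit = 32 * (p % p) // weight
weight = 5 % (32 * p)
weight = weight * (weight >= 12)
if p != 9:
    for p in limit:
        process(weight)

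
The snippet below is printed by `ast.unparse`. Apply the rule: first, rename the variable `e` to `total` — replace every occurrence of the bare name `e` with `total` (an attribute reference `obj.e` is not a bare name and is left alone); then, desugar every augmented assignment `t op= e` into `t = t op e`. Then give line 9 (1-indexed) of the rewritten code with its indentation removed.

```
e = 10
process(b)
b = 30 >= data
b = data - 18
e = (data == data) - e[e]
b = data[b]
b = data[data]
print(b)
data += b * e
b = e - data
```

data = data + b * total

Transformed code:
total = 10
process(b)
b = 30 >= data
b = data - 18
total = (data == data) - total[total]
b = data[b]
b = data[data]
print(b)
data = data + b * total
b = total - data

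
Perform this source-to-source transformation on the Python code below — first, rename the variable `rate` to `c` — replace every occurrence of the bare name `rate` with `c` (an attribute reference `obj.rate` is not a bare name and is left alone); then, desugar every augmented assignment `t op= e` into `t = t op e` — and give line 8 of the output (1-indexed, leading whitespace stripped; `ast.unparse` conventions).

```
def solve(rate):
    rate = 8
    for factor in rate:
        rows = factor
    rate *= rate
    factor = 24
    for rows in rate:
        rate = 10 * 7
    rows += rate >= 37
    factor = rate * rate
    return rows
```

Transformed code:
def solve(c):
    c = 8
    for factor in c:
        rows = factor
    c = c * c
    factor = 24
    for rows in c:
        c = 10 * 7
    rows = rows + (c >= 37)
    factor = c * c
    return rows

c = 10 * 7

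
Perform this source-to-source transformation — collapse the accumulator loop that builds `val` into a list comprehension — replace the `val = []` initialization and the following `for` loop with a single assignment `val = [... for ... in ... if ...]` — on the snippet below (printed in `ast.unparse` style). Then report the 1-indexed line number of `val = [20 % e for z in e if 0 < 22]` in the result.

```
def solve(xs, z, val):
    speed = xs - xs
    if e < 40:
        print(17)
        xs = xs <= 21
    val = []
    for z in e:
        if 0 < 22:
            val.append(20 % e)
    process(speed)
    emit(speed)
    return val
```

Transformed code:
def solve(xs, z, val):
    speed = xs - xs
    if e < 40:
        print(17)
        xs = xs <= 21
    val = [20 % e for z in e if 0 < 22]
    process(speed)
    emit(speed)
    return val

6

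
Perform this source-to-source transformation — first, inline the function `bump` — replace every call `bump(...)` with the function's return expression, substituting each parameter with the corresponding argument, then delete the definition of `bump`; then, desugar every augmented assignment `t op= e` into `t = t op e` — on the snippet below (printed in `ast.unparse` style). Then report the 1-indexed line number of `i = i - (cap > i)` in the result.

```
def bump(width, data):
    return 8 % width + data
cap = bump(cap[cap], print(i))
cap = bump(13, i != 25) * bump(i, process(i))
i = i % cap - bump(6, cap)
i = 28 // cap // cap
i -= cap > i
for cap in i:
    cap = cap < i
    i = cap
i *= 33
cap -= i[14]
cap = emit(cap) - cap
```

Transformed code:
cap = 8 % cap[cap] + print(i)
cap = (8 % 13 + (i != 25)) * (8 % i + process(i))
i = i % cap - (8 % 6 + cap)
i = 28 // cap // cap
i = i - (cap > i)
for cap in i:
    cap = cap < i
    i = cap
i = i * 33
cap = cap - i[14]
cap = emit(cap) - cap

5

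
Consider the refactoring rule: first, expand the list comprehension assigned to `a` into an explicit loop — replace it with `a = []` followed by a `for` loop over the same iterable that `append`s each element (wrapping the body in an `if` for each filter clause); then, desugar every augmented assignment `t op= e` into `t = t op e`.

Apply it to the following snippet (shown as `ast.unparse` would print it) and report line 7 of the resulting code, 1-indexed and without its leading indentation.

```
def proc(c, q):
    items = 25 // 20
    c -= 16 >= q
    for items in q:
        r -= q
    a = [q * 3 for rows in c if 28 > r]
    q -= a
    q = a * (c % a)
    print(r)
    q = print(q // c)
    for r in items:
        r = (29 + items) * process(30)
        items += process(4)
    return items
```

for rows in c:

Transformed code:
def proc(c, q):
    items = 25 // 20
    c = c - (16 >= q)
    for items in q:
        r = r - q
    a = []
    for rows in c:
        if 28 > r:
            a.append(q * 3)
    q = q - a
    q = a * (c % a)
    print(r)
    q = print(q // c)
    for r in items:
        r = (29 + items) * process(30)
        items = items + process(4)
    return items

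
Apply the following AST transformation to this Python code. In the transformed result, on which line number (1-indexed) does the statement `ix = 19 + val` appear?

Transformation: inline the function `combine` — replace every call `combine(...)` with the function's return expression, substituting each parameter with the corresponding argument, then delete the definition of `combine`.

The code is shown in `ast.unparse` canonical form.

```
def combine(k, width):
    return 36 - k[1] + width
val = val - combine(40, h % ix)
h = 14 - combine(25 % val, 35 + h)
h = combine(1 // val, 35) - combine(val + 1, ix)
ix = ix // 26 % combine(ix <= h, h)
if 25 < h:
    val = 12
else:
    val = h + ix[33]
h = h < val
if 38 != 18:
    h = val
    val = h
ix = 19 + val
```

Transformed code:
val = val - (36 - 40[1] + h % ix)
h = 14 - (36 - (25 % val)[1] + (35 + h))
h = 36 - (1 // val)[1] + 35 - (36 - (val + 1)[1] + ix)
ix = ix // 26 % (36 - (ix <= h)[1] + h)
if 25 < h:
    val = 12
else:
    val = h + ix[33]
h = h < val
if 38 != 18:
    h = val
    val = h
ix = 19 + val

13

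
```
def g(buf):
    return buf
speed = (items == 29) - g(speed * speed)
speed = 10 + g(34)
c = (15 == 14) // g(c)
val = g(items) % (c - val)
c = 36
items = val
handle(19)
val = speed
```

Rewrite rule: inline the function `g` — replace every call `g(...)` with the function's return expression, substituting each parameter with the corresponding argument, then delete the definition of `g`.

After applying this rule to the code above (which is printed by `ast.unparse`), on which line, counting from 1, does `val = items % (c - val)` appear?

4

Transformed code:
speed = (items == 29) - speed * speed
speed = 10 + 34
c = (15 == 14) // c
val = items % (c - val)
c = 36
items = val
handle(19)
val = speed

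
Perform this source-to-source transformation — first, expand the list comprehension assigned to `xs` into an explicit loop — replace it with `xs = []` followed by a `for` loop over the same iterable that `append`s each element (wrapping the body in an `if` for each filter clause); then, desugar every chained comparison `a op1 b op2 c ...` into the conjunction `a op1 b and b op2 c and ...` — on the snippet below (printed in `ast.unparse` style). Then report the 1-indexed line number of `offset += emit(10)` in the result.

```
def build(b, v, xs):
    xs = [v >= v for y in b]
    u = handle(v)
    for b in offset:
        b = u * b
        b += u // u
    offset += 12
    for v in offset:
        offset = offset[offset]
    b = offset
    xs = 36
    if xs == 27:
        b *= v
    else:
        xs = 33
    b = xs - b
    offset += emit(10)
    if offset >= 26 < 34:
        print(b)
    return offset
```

19

Transformed code:
def build(b, v, xs):
    xs = []
    for y in b:
        xs.append(v >= v)
    u = handle(v)
    for b in offset:
        b = u * b
        b += u // u
    offset += 12
    for v in offset:
        offset = offset[offset]
    b = offset
    xs = 36
    if xs == 27:
        b *= v
    else:
        xs = 33
    b = xs - b
    offset += emit(10)
    if offset >= 26 and 26 < 34:
        print(b)
    return offset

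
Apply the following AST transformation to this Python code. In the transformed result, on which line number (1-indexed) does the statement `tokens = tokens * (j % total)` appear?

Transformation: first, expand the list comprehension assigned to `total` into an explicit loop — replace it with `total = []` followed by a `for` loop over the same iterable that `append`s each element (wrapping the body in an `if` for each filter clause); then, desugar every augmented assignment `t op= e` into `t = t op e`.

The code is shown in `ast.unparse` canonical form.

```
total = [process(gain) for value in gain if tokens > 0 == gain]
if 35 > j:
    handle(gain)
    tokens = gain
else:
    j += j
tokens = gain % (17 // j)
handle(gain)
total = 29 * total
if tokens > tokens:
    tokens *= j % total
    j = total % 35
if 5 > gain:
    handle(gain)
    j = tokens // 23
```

Transformed code:
total = []
for value in gain:
    if tokens > 0 == gain:
        total.append(process(gain))
if 35 > j:
    handle(gain)
    tokens = gain
else:
    j = j + j
tokens = gain % (17 // j)
handle(gain)
total = 29 * total
if tokens > tokens:
    tokens = tokens * (j % total)
    j = total % 35
if 5 > gain:
    handle(gain)
    j = tokens // 23

14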